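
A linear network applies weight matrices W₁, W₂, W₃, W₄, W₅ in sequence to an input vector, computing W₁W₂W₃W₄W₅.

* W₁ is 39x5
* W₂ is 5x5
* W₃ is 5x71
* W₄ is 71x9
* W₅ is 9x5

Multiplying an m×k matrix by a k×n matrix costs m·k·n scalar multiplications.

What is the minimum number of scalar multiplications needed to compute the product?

Adjacent pairs: W₁W₂ = 39·5·5 = 975; W₂W₃ = 5·5·71 = 1775; W₃W₄ = 5·71·9 = 3195; W₄W₅ = 71·9·5 = 3195.
Length 3: W₁..W₃: k=1: 0+1775+39·5·71=15620; k=2: 975+0+39·5·71=14820 → min 14820 | W₂..W₄: k=2: 0+3195+5·5·9=3420; k=3: 1775+0+5·71·9=4970 → min 3420 | W₃..W₅: k=3: 0+3195+5·71·5=4970; k=4: 3195+0+5·9·5=3420 → min 3420.
Length 4: W₁..W₄: k=1: 0+3420+39·5·9=5175; k=2: 975+3195+39·5·9=5925; k=3: 14820+0+39·71·9=39741 → min 5175 | W₂..W₅: k=2: 0+3420+5·5·5=3545; k=3: 1775+3195+5·71·5=6745; k=4: 3420+0+5·9·5=3645 → min 3545.
Length 5: W₁..W₅: k=1: 0+3545+39·5·5=4520; k=2: 975+3420+39·5·5=5370; k=3: 14820+3195+39·71·5=31860; k=4: 5175+0+39·9·5=6930 → min 4520.
Optimal order: (W₁(W₂((W₃W₄)W₅))) with cost 4520.

4520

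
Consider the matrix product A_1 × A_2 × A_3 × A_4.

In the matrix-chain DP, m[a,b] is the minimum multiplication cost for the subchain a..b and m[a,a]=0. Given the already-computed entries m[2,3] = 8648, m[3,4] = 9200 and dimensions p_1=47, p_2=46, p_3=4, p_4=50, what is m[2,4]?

18048

m[2,4] = min over k∈[2,3] of m[2,k]+m[k+1,4]+p_{1}·p_k·p_{4}.
k=2: 0 + 9200 + 47·46·50 = 117300; k=3: 8648 + 0 + 47·4·50 = 18048.
Minimum: 18048 at k=3.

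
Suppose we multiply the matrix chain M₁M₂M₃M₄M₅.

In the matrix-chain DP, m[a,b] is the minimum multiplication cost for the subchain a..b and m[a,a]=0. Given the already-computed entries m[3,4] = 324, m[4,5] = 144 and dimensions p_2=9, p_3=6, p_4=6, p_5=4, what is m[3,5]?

m[3,5] = min over k∈[3,4] of m[3,k]+m[k+1,5]+p_{2}·p_k·p_{5}.
k=3: 0 + 144 + 9·6·4 = 360; k=4: 324 + 0 + 9·6·4 = 540.
Minimum: 360 at k=3.

360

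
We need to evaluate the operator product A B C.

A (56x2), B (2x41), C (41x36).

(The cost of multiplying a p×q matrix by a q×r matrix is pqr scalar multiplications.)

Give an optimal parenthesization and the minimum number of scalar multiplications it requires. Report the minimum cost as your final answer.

6984

(A (B C)): cost 6984.
((A B) C): cost 87248.
Optimal: (A (B C)) with cost 6984.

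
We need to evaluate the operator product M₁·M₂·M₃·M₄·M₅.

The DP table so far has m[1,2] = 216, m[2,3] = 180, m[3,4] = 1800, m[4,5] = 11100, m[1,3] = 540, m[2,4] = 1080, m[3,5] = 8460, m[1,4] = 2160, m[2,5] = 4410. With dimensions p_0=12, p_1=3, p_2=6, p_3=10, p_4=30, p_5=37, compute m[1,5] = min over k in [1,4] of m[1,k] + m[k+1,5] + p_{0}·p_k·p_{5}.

m[1,5] = min over k∈[1,4] of m[1,k]+m[k+1,5]+p_{0}·p_k·p_{5}.
k=1: 0 + 4410 + 12·3·37 = 5742; k=2: 216 + 8460 + 12·6·37 = 11340; k=3: 540 + 11100 + 12·10·37 = 16080; k=4: 2160 + 0 + 12·30·37 = 15480.
Minimum: 5742 at k=1.

5742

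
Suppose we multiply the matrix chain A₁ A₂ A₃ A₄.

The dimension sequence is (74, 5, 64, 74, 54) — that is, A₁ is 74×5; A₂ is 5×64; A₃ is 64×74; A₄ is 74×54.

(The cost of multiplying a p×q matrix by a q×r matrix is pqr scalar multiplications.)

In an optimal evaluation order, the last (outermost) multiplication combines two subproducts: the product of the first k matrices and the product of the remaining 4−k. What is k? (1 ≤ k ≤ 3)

1

Adjacent pairs: A₁A₂ = 74·5·64 = 23680; A₂A₃ = 5·64·74 = 23680; A₃A₄ = 64·74·54 = 255744.
Length 3: A₁..A₃: k=1: 0+23680+74·5·74=51060; k=2: 23680+0+74·64·74=374144 → min 51060 | A₂..A₄: k=2: 0+255744+5·64·54=273024; k=3: 23680+0+5·74·54=43660 → min 43660.
Top-level splits: k=1: (A₁..A₁)·(A₂..A₄) → 0+43660+74·5·54 = 63640; k=2: (A₁..A₂)·(A₃..A₄) → 23680+255744+74·64·54 = 535168; k=3: (A₁..A₃)·(A₄..A₄) → 51060+0+74·74·54 = 346764.
Best split is after A₁, i.e. k = 1.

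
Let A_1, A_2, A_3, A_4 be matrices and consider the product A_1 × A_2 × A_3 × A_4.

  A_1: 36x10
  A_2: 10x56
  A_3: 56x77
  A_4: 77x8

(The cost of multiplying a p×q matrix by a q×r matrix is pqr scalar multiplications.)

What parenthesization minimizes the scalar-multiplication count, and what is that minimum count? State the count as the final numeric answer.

41856

Adjacent pairs: A_1A_2 = 36·10·56 = 20160; A_2A_3 = 10·56·77 = 43120; A_3A_4 = 56·77·8 = 34496.
Length 3: A_1..A_3: k=1: 0+43120+36·10·77=70840; k=2: 20160+0+36·56·77=175392 → min 70840 | A_2..A_4: k=2: 0+34496+10·56·8=38976; k=3: 43120+0+10·77·8=49280 → min 38976.
Length 4: A_1..A_4: k=1: 0+38976+36·10·8=41856; k=2: 20160+34496+36·56·8=70784; k=3: 70840+0+36·77·8=93016 → min 41856.
Optimal parenthesization: (A_1 × (A_2 × (A_3 × A_4))) with cost 41856.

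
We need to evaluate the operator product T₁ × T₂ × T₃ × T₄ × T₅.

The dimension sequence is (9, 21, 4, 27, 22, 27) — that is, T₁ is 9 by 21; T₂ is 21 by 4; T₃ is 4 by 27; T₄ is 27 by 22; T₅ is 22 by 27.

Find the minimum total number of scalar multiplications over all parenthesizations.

Adjacent pairs: T₁T₂ = 9·21·4 = 756; T₂T₃ = 21·4·27 = 2268; T₃T₄ = 4·27·22 = 2376; T₄T₅ = 27·22·27 = 16038.
Length 3: T₁..T₃: k=1: 0+2268+9·21·27=7371; k=2: 756+0+9·4·27=1728 → min 1728 | T₂..T₄: k=2: 0+2376+21·4·22=4224; k=3: 2268+0+21·27·22=14742 → min 4224 | T₃..T₅: k=3: 0+16038+4·27·27=18954; k=4: 2376+0+4·22·27=4752 → min 4752.
Length 4: T₁..T₄: k=1: 0+4224+9·21·22=8382; k=2: 756+2376+9·4·22=3924; k=3: 1728+0+9·27·22=7074 → min 3924 | T₂..T₅: k=2: 0+4752+21·4·27=7020; k=3: 2268+16038+21·27·27=33615; k=4: 4224+0+21·22·27=16698 → min 7020.
Length 5: T₁..T₅: k=1: 0+7020+9·21·27=12123; k=2: 756+4752+9·4·27=6480; k=3: 1728+16038+9·27·27=24327; k=4: 3924+0+9·22·27=9270 → min 6480.
Optimal order: ((T₁ × T₂) × ((T₃ × T₄) × T₅)) with cost 6480.

6480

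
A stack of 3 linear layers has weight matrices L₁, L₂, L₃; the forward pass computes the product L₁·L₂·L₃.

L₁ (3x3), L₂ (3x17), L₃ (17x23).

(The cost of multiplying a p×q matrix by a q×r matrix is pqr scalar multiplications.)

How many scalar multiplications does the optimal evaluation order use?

Order (L₁·(L₂·L₃)): (L₂·L₃): 3×17 by 17×23 → 3×23, cost 3·17·23 = 1173; (L₁·(L₂·L₃)): 3×3 by 3×23 → 3×23, cost 3·3·23 = 207; cumulative 1380. Total 1380.
Order ((L₁·L₂)·L₃): (L₁·L₂): 3×3 by 3×17 → 3×17, cost 3·3·17 = 153; ((L₁·L₂)·L₃): 3×17 by 17×23 → 3×23, cost 3·17·23 = 1173; cumulative 1326. Total 1326.
Minimum: 1326.

1326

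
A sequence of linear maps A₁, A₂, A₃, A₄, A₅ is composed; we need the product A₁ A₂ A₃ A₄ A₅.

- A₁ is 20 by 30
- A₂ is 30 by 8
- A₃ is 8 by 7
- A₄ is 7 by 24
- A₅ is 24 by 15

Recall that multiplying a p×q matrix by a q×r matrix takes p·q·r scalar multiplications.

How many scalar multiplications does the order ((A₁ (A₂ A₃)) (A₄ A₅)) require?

(A₂ A₃): 30×8 by 8×7 → 30×7, cost 30·8·7 = 1680
(A₁ (A₂ A₃)): 20×30 by 30×7 → 20×7, cost 20·30·7 = 4200; cumulative 5880
(A₄ A₅): 7×24 by 24×15 → 7×15, cost 7·24·15 = 2520
((A₁ (A₂ A₃)) (A₄ A₅)): 20×7 by 7×15 → 20×15, cost 20·7·15 = 2100; cumulative 10500
Total: 10500 scalar multiplications.

10500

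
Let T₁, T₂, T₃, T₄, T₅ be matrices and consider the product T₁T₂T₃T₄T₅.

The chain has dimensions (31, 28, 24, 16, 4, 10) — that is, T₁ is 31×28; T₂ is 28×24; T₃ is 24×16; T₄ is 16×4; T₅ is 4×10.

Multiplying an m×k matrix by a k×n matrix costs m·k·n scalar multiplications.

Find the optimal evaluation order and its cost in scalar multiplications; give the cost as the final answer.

Adjacent pairs: T₁T₂ = 31·28·24 = 20832; T₂T₃ = 28·24·16 = 10752; T₃T₄ = 24·16·4 = 1536; T₄T₅ = 16·4·10 = 640.
Length 3: T₁..T₃: k=1: 0+10752+31·28·16=24640; k=2: 20832+0+31·24·16=32736 → min 24640 | T₂..T₄: k=2: 0+1536+28·24·4=4224; k=3: 10752+0+28·16·4=12544 → min 4224 | T₃..T₅: k=3: 0+640+24·16·10=4480; k=4: 1536+0+24·4·10=2496 → min 2496.
Length 4: T₁..T₄: k=1: 0+4224+31·28·4=7696; k=2: 20832+1536+31·24·4=25344; k=3: 24640+0+31·16·4=26624 → min 7696 | T₂..T₅: k=2: 0+2496+28·24·10=9216; k=3: 10752+640+28·16·10=15872; k=4: 4224+0+28·4·10=5344 → min 5344.
Length 5: T₁..T₅: k=1: 0+5344+31·28·10=14024; k=2: 20832+2496+31·24·10=30768; k=3: 24640+640+31·16·10=30240; k=4: 7696+0+31·4·10=8936 → min 8936.
Optimal parenthesization: ((T₁(T₂(T₃T₄)))T₅) with cost 8936.

8936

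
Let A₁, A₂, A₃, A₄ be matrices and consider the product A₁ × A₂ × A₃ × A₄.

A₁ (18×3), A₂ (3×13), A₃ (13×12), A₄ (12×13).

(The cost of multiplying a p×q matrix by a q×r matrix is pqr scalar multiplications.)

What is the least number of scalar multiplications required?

Adjacent pairs: A₁A₂ = 18·3·13 = 702; A₂A₃ = 3·13·12 = 468; A₃A₄ = 13·12·13 = 2028.
Length 3: A₁..A₃: k=1: 0+468+18·3·12=1116; k=2: 702+0+18·13·12=3510 → min 1116 | A₂..A₄: k=2: 0+2028+3·13·13=2535; k=3: 468+0+3·12·13=936 → min 936.
Length 4: A₁..A₄: k=1: 0+936+18·3·13=1638; k=2: 702+2028+18·13·13=5772; k=3: 1116+0+18·12·13=3924 → min 1638.
Optimal order: (A₁ × ((A₂ × A₃) × A₄)) with cost 1638.

1638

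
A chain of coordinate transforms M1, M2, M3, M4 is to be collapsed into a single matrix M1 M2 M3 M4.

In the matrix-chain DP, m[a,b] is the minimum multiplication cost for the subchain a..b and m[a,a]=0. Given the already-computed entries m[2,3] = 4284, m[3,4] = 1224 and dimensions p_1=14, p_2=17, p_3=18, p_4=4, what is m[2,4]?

m[2,4] = min over k∈[2,3] of m[2,k]+m[k+1,4]+p_{1}·p_k·p_{4}.
k=2: 0 + 1224 + 14·17·4 = 2176; k=3: 4284 + 0 + 14·18·4 = 5292.
Minimum: 2176 at k=2.

2176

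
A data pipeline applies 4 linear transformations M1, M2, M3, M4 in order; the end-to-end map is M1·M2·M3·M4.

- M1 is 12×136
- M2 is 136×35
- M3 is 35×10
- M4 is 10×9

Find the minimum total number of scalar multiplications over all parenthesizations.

Adjacent pairs: M1M2 = 12·136·35 = 57120; M2M3 = 136·35·10 = 47600; M3M4 = 35·10·9 = 3150.
Length 3: M1..M3: k=1: 0+47600+12·136·10=63920; k=2: 57120+0+12·35·10=61320 → min 61320 | M2..M4: k=2: 0+3150+136·35·9=45990; k=3: 47600+0+136·10·9=59840 → min 45990.
Length 4: M1..M4: k=1: 0+45990+12·136·9=60678; k=2: 57120+3150+12·35·9=64050; k=3: 61320+0+12·10·9=62400 → min 60678.
Optimal order: (M1·(M2·(M3·M4))) with cost 60678.

60678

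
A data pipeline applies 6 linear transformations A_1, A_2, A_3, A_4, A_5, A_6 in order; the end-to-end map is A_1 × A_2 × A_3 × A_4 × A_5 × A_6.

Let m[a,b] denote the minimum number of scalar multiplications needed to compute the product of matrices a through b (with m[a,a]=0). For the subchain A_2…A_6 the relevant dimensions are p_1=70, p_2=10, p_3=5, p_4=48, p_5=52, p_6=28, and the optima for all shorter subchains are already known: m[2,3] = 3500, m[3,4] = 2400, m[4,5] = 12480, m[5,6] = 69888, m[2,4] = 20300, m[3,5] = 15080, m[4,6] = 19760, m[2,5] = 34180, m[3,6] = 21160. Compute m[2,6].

m[2,6] = min over k∈[2,5] of m[2,k]+m[k+1,6]+p_{1}·p_k·p_{6}.
k=2: 0 + 21160 + 70·10·28 = 40760; k=3: 3500 + 19760 + 70·5·28 = 33060; k=4: 20300 + 69888 + 70·48·28 = 184268; k=5: 34180 + 0 + 70·52·28 = 136100.
Minimum: 33060 at k=3.

33060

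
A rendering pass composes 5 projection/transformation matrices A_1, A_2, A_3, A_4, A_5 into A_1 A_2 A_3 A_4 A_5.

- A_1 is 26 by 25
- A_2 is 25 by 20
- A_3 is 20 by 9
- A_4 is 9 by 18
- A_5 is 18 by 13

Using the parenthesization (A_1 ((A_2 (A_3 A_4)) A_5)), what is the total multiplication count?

(A_3 A_4): 20×9 by 9×18 → 20×18, cost 20·9·18 = 3240
(A_2 (A_3 A_4)): 25×20 by 20×18 → 25×18, cost 25·20·18 = 9000; cumulative 12240
((A_2 (A_3 A_4)) A_5): 25×18 by 18×13 → 25×13, cost 25·18·13 = 5850; cumulative 18090
(A_1 ((A_2 (A_3 A_4)) A_5)): 26×25 by 25×13 → 26×13, cost 26·25·13 = 8450; cumulative 26540
Total: 26540 scalar multiplications.

26540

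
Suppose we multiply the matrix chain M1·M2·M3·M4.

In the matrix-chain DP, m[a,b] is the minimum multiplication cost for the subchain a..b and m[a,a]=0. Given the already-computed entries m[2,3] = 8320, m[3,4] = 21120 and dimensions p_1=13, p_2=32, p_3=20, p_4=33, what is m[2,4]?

16900

m[2,4] = min over k∈[2,3] of m[2,k]+m[k+1,4]+p_{1}·p_k·p_{4}.
k=2: 0 + 21120 + 13·32·33 = 34848; k=3: 8320 + 0 + 13·20·33 = 16900.
Minimum: 16900 at k=3.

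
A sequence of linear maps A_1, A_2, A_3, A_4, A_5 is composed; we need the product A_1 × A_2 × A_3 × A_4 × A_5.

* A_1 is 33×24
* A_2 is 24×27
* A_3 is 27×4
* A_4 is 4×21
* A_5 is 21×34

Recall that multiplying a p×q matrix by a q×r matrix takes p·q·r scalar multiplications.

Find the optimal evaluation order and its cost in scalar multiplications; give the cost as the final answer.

13104

Adjacent pairs: A_1A_2 = 33·24·27 = 21384; A_2A_3 = 24·27·4 = 2592; A_3A_4 = 27·4·21 = 2268; A_4A_5 = 4·21·34 = 2856.
Length 3: A_1..A_3: k=1: 0+2592+33·24·4=5760; k=2: 21384+0+33·27·4=24948 → min 5760 | A_2..A_4: k=2: 0+2268+24·27·21=15876; k=3: 2592+0+24·4·21=4608 → min 4608 | A_3..A_5: k=3: 0+2856+27·4·34=6528; k=4: 2268+0+27·21·34=21546 → min 6528.
Length 4: A_1..A_4: k=1: 0+4608+33·24·21=21240; k=2: 21384+2268+33·27·21=42363; k=3: 5760+0+33·4·21=8532 → min 8532 | A_2..A_5: k=2: 0+6528+24·27·34=28560; k=3: 2592+2856+24·4·34=8712; k=4: 4608+0+24·21·34=21744 → min 8712.
Length 5: A_1..A_5: k=1: 0+8712+33·24·34=35640; k=2: 21384+6528+33·27·34=58206; k=3: 5760+2856+33·4·34=13104; k=4: 8532+0+33·21·34=32094 → min 13104.
Optimal parenthesization: ((A_1 × (A_2 × A_3)) × (A_4 × A_5)) with cost 13104.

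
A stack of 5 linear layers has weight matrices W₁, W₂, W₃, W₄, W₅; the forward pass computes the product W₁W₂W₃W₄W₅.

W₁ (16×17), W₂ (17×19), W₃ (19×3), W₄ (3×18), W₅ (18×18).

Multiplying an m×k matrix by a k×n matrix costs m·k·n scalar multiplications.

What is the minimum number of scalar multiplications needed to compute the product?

3621

Adjacent pairs: W₁W₂ = 16·17·19 = 5168; W₂W₃ = 17·19·3 = 969; W₃W₄ = 19·3·18 = 1026; W₄W₅ = 3·18·18 = 972.
Length 3: W₁..W₃: k=1: 0+969+16·17·3=1785; k=2: 5168+0+16·19·3=6080 → min 1785 | W₂..W₄: k=2: 0+1026+17·19·18=6840; k=3: 969+0+17·3·18=1887 → min 1887 | W₃..W₅: k=3: 0+972+19·3·18=1998; k=4: 1026+0+19·18·18=7182 → min 1998.
Length 4: W₁..W₄: k=1: 0+1887+16·17·18=6783; k=2: 5168+1026+16·19·18=11666; k=3: 1785+0+16·3·18=2649 → min 2649 | W₂..W₅: k=2: 0+1998+17·19·18=7812; k=3: 969+972+17·3·18=2859; k=4: 1887+0+17·18·18=7395 → min 2859.
Length 5: W₁..W₅: k=1: 0+2859+16·17·18=7755; k=2: 5168+1998+16·19·18=12638; k=3: 1785+972+16·3·18=3621; k=4: 2649+0+16·18·18=7833 → min 3621.
Optimal order: ((W₁(W₂W₃))(W₄W₅)) with cost 3621.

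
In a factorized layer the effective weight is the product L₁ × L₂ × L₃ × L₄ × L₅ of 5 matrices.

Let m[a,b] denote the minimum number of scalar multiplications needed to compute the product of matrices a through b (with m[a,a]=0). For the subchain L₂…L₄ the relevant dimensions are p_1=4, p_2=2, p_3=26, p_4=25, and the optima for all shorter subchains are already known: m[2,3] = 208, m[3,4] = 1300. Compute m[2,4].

m[2,4] = min over k∈[2,3] of m[2,k]+m[k+1,4]+p_{1}·p_k·p_{4}.
k=2: 0 + 1300 + 4·2·25 = 1500; k=3: 208 + 0 + 4·26·25 = 2808.
Minimum: 1500 at k=2.

1500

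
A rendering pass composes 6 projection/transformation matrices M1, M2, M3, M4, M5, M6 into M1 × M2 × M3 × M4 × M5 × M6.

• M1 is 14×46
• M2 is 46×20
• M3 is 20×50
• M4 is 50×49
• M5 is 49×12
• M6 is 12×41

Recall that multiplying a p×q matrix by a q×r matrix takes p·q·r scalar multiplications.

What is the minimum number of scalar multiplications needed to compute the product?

64528

Adjacent pairs: M1M2 = 14·46·20 = 12880; M2M3 = 46·20·50 = 46000; M3M4 = 20·50·49 = 49000; M4M5 = 50·49·12 = 29400; M5M6 = 49·12·41 = 24108.
Length 3: M1..M3: k=1: 0+46000+14·46·50=78200; k=2: 12880+0+14·20·50=26880 → min 26880 | M2..M4: k=2: 0+49000+46·20·49=94080; k=3: 46000+0+46·50·49=158700 → min 94080 | M3..M5: k=3: 0+29400+20·50·12=41400; k=4: 49000+0+20·49·12=60760 → min 41400 | M4..M6: k=4: 0+24108+50·49·41=124558; k=5: 29400+0+50·12·41=54000 → min 54000.
Length 4: M1..M4: k=1: 0+94080+14·46·49=125636; k=2: 12880+49000+14·20·49=75600; k=3: 26880+0+14·50·49=61180 → min 61180 | M2..M5: k=2: 0+41400+46·20·12=52440; k=3: 46000+29400+46·50·12=103000; k=4: 94080+0+46·49·12=121128 → min 52440 | M3..M6: k=3: 0+54000+20·50·41=95000; k=4: 49000+24108+20·49·41=113288; k=5: 41400+0+20·12·41=51240 → min 51240.
Length 5: M1..M5: k=1: 0+52440+14·46·12=60168; k=2: 12880+41400+14·20·12=57640; k=3: 26880+29400+14·50·12=64680; k=4: 61180+0+14·49·12=69412 → min 57640 | M2..M6: k=2: 0+51240+46·20·41=88960; k=3: 46000+54000+46·50·41=194300; k=4: 94080+24108+46·49·41=210602; k=5: 52440+0+46·12·41=75072 → min 75072.
Length 6: M1..M6: k=1: 0+75072+14·46·41=101476; k=2: 12880+51240+14·20·41=75600; k=3: 26880+54000+14·50·41=109580; k=4: 61180+24108+14·49·41=113414; k=5: 57640+0+14·12·41=64528 → min 64528.
Optimal order: (((M1 × M2) × (M3 × (M4 × M5))) × M6) with cost 64528.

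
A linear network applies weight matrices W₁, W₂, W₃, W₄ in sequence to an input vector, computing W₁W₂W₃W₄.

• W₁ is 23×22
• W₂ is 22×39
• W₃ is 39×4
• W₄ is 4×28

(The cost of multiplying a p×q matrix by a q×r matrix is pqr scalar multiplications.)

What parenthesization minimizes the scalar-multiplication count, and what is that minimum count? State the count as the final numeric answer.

8032

Adjacent pairs: W₁W₂ = 23·22·39 = 19734; W₂W₃ = 22·39·4 = 3432; W₃W₄ = 39·4·28 = 4368.
Length 3: W₁..W₃: k=1: 0+3432+23·22·4=5456; k=2: 19734+0+23·39·4=23322 → min 5456 | W₂..W₄: k=2: 0+4368+22·39·28=28392; k=3: 3432+0+22·4·28=5896 → min 5896.
Length 4: W₁..W₄: k=1: 0+5896+23·22·28=20064; k=2: 19734+4368+23·39·28=49218; k=3: 5456+0+23·4·28=8032 → min 8032.
Optimal parenthesization: ((W₁(W₂W₃))W₄) with cost 8032.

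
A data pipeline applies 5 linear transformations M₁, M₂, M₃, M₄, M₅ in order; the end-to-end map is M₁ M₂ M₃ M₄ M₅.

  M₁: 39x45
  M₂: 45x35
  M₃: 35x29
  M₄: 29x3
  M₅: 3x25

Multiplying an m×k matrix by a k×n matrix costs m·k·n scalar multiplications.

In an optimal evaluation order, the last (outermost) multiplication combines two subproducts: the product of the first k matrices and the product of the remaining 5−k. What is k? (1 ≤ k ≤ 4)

4

Adjacent pairs: M₁M₂ = 39·45·35 = 61425; M₂M₃ = 45·35·29 = 45675; M₃M₄ = 35·29·3 = 3045; M₄M₅ = 29·3·25 = 2175.
Length 3: M₁..M₃: k=1: 0+45675+39·45·29=96570; k=2: 61425+0+39·35·29=101010 → min 96570 | M₂..M₄: k=2: 0+3045+45·35·3=7770; k=3: 45675+0+45·29·3=49590 → min 7770 | M₃..M₅: k=3: 0+2175+35·29·25=27550; k=4: 3045+0+35·3·25=5670 → min 5670.
Length 4: M₁..M₄: k=1: 0+7770+39·45·3=13035; k=2: 61425+3045+39·35·3=68565; k=3: 96570+0+39·29·3=99963 → min 13035 | M₂..M₅: k=2: 0+5670+45·35·25=45045; k=3: 45675+2175+45·29·25=80475; k=4: 7770+0+45·3·25=11145 → min 11145.
Top-level splits: k=1: (M₁..M₁)·(M₂..M₅) → 0+11145+39·45·25 = 55020; k=2: (M₁..M₂)·(M₃..M₅) → 61425+5670+39·35·25 = 101220; k=3: (M₁..M₃)·(M₄..M₅) → 96570+2175+39·29·25 = 127020; k=4: (M₁..M₄)·(M₅..M₅) → 13035+0+39·3·25 = 15960.
Best split is after M₄, i.e. k = 4.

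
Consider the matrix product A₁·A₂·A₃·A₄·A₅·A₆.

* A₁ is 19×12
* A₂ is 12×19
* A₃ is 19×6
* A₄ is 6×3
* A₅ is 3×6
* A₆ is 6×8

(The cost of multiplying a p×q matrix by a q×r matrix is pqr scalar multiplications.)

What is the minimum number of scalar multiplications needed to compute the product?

Adjacent pairs: A₁A₂ = 19·12·19 = 4332; A₂A₃ = 12·19·6 = 1368; A₃A₄ = 19·6·3 = 342; A₄A₅ = 6·3·6 = 108; A₅A₆ = 3·6·8 = 144.
Length 3: A₁..A₃: k=1: 0+1368+19·12·6=2736; k=2: 4332+0+19·19·6=6498 → min 2736 | A₂..A₄: k=2: 0+342+12·19·3=1026; k=3: 1368+0+12·6·3=1584 → min 1026 | A₃..A₅: k=3: 0+108+19·6·6=792; k=4: 342+0+19·3·6=684 → min 684 | A₄..A₆: k=4: 0+144+6·3·8=288; k=5: 108+0+6·6·8=396 → min 288.
Length 4: A₁..A₄: k=1: 0+1026+19·12·3=1710; k=2: 4332+342+19·19·3=5757; k=3: 2736+0+19·6·3=3078 → min 1710 | A₂..A₅: k=2: 0+684+12·19·6=2052; k=3: 1368+108+12·6·6=1908; k=4: 1026+0+12·3·6=1242 → min 1242 | A₃..A₆: k=3: 0+288+19·6·8=1200; k=4: 342+144+19·3·8=942; k=5: 684+0+19·6·8=1596 → min 942.
Length 5: A₁..A₅: k=1: 0+1242+19·12·6=2610; k=2: 4332+684+19·19·6=7182; k=3: 2736+108+19·6·6=3528; k=4: 1710+0+19·3·6=2052 → min 2052 | A₂..A₆: k=2: 0+942+12·19·8=2766; k=3: 1368+288+12·6·8=2232; k=4: 1026+144+12·3·8=1458; k=5: 1242+0+12·6·8=1818 → min 1458.
Length 6: A₁..A₆: k=1: 0+1458+19·12·8=3282; k=2: 4332+942+19·19·8=8162; k=3: 2736+288+19·6·8=3936; k=4: 1710+144+19·3·8=2310; k=5: 2052+0+19·6·8=2964 → min 2310.
Optimal order: ((A₁·(A₂·(A₃·A₄)))·(A₅·A₆)) with cost 2310.

2310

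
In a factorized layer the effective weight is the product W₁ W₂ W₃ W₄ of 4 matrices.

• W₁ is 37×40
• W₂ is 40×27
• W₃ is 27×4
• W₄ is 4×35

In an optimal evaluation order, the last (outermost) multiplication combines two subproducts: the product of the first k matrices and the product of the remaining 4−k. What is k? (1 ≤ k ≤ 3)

Adjacent pairs: W₁W₂ = 37·40·27 = 39960; W₂W₃ = 40·27·4 = 4320; W₃W₄ = 27·4·35 = 3780.
Length 3: W₁..W₃: k=1: 0+4320+37·40·4=10240; k=2: 39960+0+37·27·4=43956 → min 10240 | W₂..W₄: k=2: 0+3780+40·27·35=41580; k=3: 4320+0+40·4·35=9920 → min 9920.
Top-level splits: k=1: (W₁..W₁)·(W₂..W₄) → 0+9920+37·40·35 = 61720; k=2: (W₁..W₂)·(W₃..W₄) → 39960+3780+37·27·35 = 78705; k=3: (W₁..W₃)·(W₄..W₄) → 10240+0+37·4·35 = 15420.
Best split is after W₃, i.e. k = 3.

3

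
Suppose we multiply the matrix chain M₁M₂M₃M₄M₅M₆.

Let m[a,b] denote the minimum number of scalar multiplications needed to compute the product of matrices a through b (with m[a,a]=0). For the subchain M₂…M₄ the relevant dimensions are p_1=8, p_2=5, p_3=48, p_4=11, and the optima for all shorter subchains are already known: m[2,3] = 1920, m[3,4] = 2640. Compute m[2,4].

3080

m[2,4] = min over k∈[2,3] of m[2,k]+m[k+1,4]+p_{1}·p_k·p_{4}.
k=2: 0 + 2640 + 8·5·11 = 3080; k=3: 1920 + 0 + 8·48·11 = 6144.
Minimum: 3080 at k=2.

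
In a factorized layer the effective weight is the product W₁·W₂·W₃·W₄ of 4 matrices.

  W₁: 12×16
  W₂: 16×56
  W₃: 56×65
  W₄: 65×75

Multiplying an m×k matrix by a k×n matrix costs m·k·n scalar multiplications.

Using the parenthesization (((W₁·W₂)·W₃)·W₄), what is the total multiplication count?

(W₁·W₂): 12×16 by 16×56 → 12×56, cost 12·16·56 = 10752
((W₁·W₂)·W₃): 12×56 by 56×65 → 12×65, cost 12·56·65 = 43680; cumulative 54432
(((W₁·W₂)·W₃)·W₄): 12×65 by 65×75 → 12×75, cost 12·65·75 = 58500; cumulative 112932
Total: 112932 scalar multiplications.

112932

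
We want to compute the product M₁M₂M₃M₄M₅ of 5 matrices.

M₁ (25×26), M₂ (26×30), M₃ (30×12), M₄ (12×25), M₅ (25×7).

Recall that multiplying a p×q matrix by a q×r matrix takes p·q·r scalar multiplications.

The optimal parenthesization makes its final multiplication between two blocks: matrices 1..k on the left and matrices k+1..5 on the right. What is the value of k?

1

Adjacent pairs: M₁M₂ = 25·26·30 = 19500; M₂M₃ = 26·30·12 = 9360; M₃M₄ = 30·12·25 = 9000; M₄M₅ = 12·25·7 = 2100.
Length 3: M₁..M₃: k=1: 0+9360+25·26·12=17160; k=2: 19500+0+25·30·12=28500 → min 17160 | M₂..M₄: k=2: 0+9000+26·30·25=28500; k=3: 9360+0+26·12·25=17160 → min 17160 | M₃..M₅: k=3: 0+2100+30·12·7=4620; k=4: 9000+0+30·25·7=14250 → min 4620.
Length 4: M₁..M₄: k=1: 0+17160+25·26·25=33410; k=2: 19500+9000+25·30·25=47250; k=3: 17160+0+25·12·25=24660 → min 24660 | M₂..M₅: k=2: 0+4620+26·30·7=10080; k=3: 9360+2100+26·12·7=13644; k=4: 17160+0+26·25·7=21710 → min 10080.
Top-level splits: k=1: (M₁..M₁)·(M₂..M₅) → 0+10080+25·26·7 = 14630; k=2: (M₁..M₂)·(M₃..M₅) → 19500+4620+25·30·7 = 29370; k=3: (M₁..M₃)·(M₄..M₅) → 17160+2100+25·12·7 = 21360; k=4: (M₁..M₄)·(M₅..M₅) → 24660+0+25·25·7 = 29035.
Best split is after M₁, i.e. k = 1.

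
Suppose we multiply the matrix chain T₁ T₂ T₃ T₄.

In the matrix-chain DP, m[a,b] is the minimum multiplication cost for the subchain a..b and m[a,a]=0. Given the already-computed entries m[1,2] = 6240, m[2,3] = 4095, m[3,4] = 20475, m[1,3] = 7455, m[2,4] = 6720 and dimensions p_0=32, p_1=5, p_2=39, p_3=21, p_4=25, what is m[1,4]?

m[1,4] = min over k∈[1,3] of m[1,k]+m[k+1,4]+p_{0}·p_k·p_{4}.
k=1: 0 + 6720 + 32·5·25 = 10720; k=2: 6240 + 20475 + 32·39·25 = 57915; k=3: 7455 + 0 + 32·21·25 = 24255.
Minimum: 10720 at k=1.

10720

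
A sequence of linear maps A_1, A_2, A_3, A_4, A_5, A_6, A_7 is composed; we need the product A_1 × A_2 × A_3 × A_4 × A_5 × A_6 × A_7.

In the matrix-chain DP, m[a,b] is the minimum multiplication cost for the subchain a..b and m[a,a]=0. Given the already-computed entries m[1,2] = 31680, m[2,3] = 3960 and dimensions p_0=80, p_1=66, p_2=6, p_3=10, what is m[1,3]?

m[1,3] = min over k∈[1,2] of m[1,k]+m[k+1,3]+p_{0}·p_k·p_{3}.
k=1: 0 + 3960 + 80·66·10 = 56760; k=2: 31680 + 0 + 80·6·10 = 36480.
Minimum: 36480 at k=2.

36480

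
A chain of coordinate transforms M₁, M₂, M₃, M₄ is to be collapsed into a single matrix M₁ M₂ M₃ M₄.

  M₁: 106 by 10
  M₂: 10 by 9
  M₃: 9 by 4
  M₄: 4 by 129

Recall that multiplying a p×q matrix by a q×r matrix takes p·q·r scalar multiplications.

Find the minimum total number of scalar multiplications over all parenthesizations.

59296

Adjacent pairs: M₁M₂ = 106·10·9 = 9540; M₂M₃ = 10·9·4 = 360; M₃M₄ = 9·4·129 = 4644.
Length 3: M₁..M₃: k=1: 0+360+106·10·4=4600; k=2: 9540+0+106·9·4=13356 → min 4600 | M₂..M₄: k=2: 0+4644+10·9·129=16254; k=3: 360+0+10·4·129=5520 → min 5520.
Length 4: M₁..M₄: k=1: 0+5520+106·10·129=142260; k=2: 9540+4644+106·9·129=137250; k=3: 4600+0+106·4·129=59296 → min 59296.
Optimal order: ((M₁ (M₂ M₃)) M₄) with cost 59296.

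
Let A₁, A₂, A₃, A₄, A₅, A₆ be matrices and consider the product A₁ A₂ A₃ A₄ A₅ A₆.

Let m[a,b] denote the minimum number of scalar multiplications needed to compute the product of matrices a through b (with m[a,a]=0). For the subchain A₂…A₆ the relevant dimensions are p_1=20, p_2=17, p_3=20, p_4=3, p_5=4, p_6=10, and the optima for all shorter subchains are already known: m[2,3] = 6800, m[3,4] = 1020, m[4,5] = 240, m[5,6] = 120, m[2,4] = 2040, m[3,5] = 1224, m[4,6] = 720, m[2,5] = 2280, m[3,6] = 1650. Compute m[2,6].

2760

m[2,6] = min over k∈[2,5] of m[2,k]+m[k+1,6]+p_{1}·p_k·p_{6}.
k=2: 0 + 1650 + 20·17·10 = 5050; k=3: 6800 + 720 + 20·20·10 = 11520; k=4: 2040 + 120 + 20·3·10 = 2760; k=5: 2280 + 0 + 20·4·10 = 3080.
Minimum: 2760 at k=4.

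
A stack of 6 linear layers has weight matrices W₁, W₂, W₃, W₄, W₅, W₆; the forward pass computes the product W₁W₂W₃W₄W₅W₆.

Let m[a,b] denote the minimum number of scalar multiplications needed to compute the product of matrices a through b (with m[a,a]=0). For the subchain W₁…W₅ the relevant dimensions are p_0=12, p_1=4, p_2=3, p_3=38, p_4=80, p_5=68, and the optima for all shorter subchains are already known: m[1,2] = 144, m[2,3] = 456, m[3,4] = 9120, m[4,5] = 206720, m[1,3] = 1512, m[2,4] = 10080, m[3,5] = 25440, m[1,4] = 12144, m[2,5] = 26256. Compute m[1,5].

m[1,5] = min over k∈[1,4] of m[1,k]+m[k+1,5]+p_{0}·p_k·p_{5}.
k=1: 0 + 26256 + 12·4·68 = 29520; k=2: 144 + 25440 + 12·3·68 = 28032; k=3: 1512 + 206720 + 12·38·68 = 239240; k=4: 12144 + 0 + 12·80·68 = 77424.
Minimum: 28032 at k=2.

28032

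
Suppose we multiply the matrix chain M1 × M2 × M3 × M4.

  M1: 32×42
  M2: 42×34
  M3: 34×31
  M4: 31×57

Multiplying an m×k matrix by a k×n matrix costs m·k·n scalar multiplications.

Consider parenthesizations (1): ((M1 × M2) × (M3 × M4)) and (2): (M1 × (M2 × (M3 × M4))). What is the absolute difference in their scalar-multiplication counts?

Order (1) = ((M1 × M2) × (M3 × M4)): (M1 × M2): 32×42 by 42×34 → 32×34, cost 32·42·34 = 45696; (M3 × M4): 34×31 by 31×57 → 34×57, cost 34·31·57 = 60078; ((M1 × M2) × (M3 × M4)): 32×34 by 34×57 → 32×57, cost 32·34·57 = 62016; cumulative 167790. Total 167790.
Order (2) = (M1 × (M2 × (M3 × M4))): (M3 × M4): 34×31 by 31×57 → 34×57, cost 34·31·57 = 60078; (M2 × (M3 × M4)): 42×34 by 34×57 → 42×57, cost 42·34·57 = 81396; cumulative 141474; (M1 × (M2 × (M3 × M4))): 32×42 by 42×57 → 32×57, cost 32·42·57 = 76608; cumulative 218082. Total 218082.
Difference: |167790 − 218082| = 50292.

50292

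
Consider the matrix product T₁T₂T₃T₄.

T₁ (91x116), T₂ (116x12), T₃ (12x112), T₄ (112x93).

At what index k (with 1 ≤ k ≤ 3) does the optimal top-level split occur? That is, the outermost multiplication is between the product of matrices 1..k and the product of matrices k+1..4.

2

Adjacent pairs: T₁T₂ = 91·116·12 = 126672; T₂T₃ = 116·12·112 = 155904; T₃T₄ = 12·112·93 = 124992.
Length 3: T₁..T₃: k=1: 0+155904+91·116·112=1338176; k=2: 126672+0+91·12·112=248976 → min 248976 | T₂..T₄: k=2: 0+124992+116·12·93=254448; k=3: 155904+0+116·112·93=1364160 → min 254448.
Top-level splits: k=1: (T₁..T₁)·(T₂..T₄) → 0+254448+91·116·93 = 1236156; k=2: (T₁..T₂)·(T₃..T₄) → 126672+124992+91·12·93 = 353220; k=3: (T₁..T₃)·(T₄..T₄) → 248976+0+91·112·93 = 1196832.
Best split is after T₂, i.e. k = 2.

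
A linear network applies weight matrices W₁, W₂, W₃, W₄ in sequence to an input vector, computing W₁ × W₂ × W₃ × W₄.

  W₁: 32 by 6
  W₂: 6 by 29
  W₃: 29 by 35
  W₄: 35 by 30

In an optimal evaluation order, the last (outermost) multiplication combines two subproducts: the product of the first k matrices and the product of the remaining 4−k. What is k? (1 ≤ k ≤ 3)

Adjacent pairs: W₁W₂ = 32·6·29 = 5568; W₂W₃ = 6·29·35 = 6090; W₃W₄ = 29·35·30 = 30450.
Length 3: W₁..W₃: k=1: 0+6090+32·6·35=12810; k=2: 5568+0+32·29·35=38048 → min 12810 | W₂..W₄: k=2: 0+30450+6·29·30=35670; k=3: 6090+0+6·35·30=12390 → min 12390.
Top-level splits: k=1: (W₁..W₁)·(W₂..W₄) → 0+12390+32·6·30 = 18150; k=2: (W₁..W₂)·(W₃..W₄) → 5568+30450+32·29·30 = 63858; k=3: (W₁..W₃)·(W₄..W₄) → 12810+0+32·35·30 = 46410.
Best split is after W₁, i.e. k = 1.

1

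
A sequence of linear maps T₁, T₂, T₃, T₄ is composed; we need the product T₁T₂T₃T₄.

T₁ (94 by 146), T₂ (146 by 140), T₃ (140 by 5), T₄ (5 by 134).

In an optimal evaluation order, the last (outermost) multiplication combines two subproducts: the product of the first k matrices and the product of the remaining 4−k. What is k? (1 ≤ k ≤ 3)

Adjacent pairs: T₁T₂ = 94·146·140 = 1921360; T₂T₃ = 146·140·5 = 102200; T₃T₄ = 140·5·134 = 93800.
Length 3: T₁..T₃: k=1: 0+102200+94·146·5=170820; k=2: 1921360+0+94·140·5=1987160 → min 170820 | T₂..T₄: k=2: 0+93800+146·140·134=2832760; k=3: 102200+0+146·5·134=200020 → min 200020.
Top-level splits: k=1: (T₁..T₁)·(T₂..T₄) → 0+200020+94·146·134 = 2039036; k=2: (T₁..T₂)·(T₃..T₄) → 1921360+93800+94·140·134 = 3778600; k=3: (T₁..T₃)·(T₄..T₄) → 170820+0+94·5·134 = 233800.
Best split is after T₃, i.e. k = 3.

3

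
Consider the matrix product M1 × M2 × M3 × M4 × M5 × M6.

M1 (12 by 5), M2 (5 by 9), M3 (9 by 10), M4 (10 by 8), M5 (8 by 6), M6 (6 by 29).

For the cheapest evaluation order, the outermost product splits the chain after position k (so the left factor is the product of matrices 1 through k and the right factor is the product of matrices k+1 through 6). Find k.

5

Adjacent pairs: M1M2 = 12·5·9 = 540; M2M3 = 5·9·10 = 450; M3M4 = 9·10·8 = 720; M4M5 = 10·8·6 = 480; M5M6 = 8·6·29 = 1392.
Length 3: M1..M3: k=1: 0+450+12·5·10=1050; k=2: 540+0+12·9·10=1620 → min 1050 | M2..M4: k=2: 0+720+5·9·8=1080; k=3: 450+0+5·10·8=850 → min 850 | M3..M5: k=3: 0+480+9·10·6=1020; k=4: 720+0+9·8·6=1152 → min 1020 | M4..M6: k=4: 0+1392+10·8·29=3712; k=5: 480+0+10·6·29=2220 → min 2220.
Length 4: M1..M4: k=1: 0+850+12·5·8=1330; k=2: 540+720+12·9·8=2124; k=3: 1050+0+12·10·8=2010 → min 1330 | M2..M5: k=2: 0+1020+5·9·6=1290; k=3: 450+480+5·10·6=1230; k=4: 850+0+5·8·6=1090 → min 1090 | M3..M6: k=3: 0+2220+9·10·29=4830; k=4: 720+1392+9·8·29=4200; k=5: 1020+0+9·6·29=2586 → min 2586.
Length 5: M1..M5: k=1: 0+1090+12·5·6=1450; k=2: 540+1020+12·9·6=2208; k=3: 1050+480+12·10·6=2250; k=4: 1330+0+12·8·6=1906 → min 1450 | M2..M6: k=2: 0+2586+5·9·29=3891; k=3: 450+2220+5·10·29=4120; k=4: 850+1392+5·8·29=3402; k=5: 1090+0+5·6·29=1960 → min 1960.
Top-level splits: k=1: (M1..M1)·(M2..M6) → 0+1960+12·5·29 = 3700; k=2: (M1..M2)·(M3..M6) → 540+2586+12·9·29 = 6258; k=3: (M1..M3)·(M4..M6) → 1050+2220+12·10·29 = 6750; k=4: (M1..M4)·(M5..M6) → 1330+1392+12·8·29 = 5506; k=5: (M1..M5)·(M6..M6) → 1450+0+12·6·29 = 3538.
Best split is after M5, i.e. k = 5.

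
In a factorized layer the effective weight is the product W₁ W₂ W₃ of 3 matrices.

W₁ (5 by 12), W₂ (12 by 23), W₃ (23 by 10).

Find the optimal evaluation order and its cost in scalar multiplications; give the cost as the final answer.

2530

(W₁ (W₂ W₃)): cost 3360.
((W₁ W₂) W₃): cost 2530.
Optimal: ((W₁ W₂) W₃) with cost 2530.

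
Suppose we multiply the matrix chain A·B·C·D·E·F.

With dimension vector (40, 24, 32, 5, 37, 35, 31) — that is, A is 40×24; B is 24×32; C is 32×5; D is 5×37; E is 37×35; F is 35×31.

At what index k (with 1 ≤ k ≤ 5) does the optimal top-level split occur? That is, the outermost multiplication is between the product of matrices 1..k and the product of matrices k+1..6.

Adjacent pairs: AB = 40·24·32 = 30720; BC = 24·32·5 = 3840; CD = 32·5·37 = 5920; DE = 5·37·35 = 6475; EF = 37·35·31 = 40145.
Length 3: A..C: k=1: 0+3840+40·24·5=8640; k=2: 30720+0+40·32·5=37120 → min 8640 | B..D: k=2: 0+5920+24·32·37=34336; k=3: 3840+0+24·5·37=8280 → min 8280 | C..E: k=3: 0+6475+32·5·35=12075; k=4: 5920+0+32·37·35=47360 → min 12075 | D..F: k=4: 0+40145+5·37·31=45880; k=5: 6475+0+5·35·31=11900 → min 11900.
Length 4: A..D: k=1: 0+8280+40·24·37=43800; k=2: 30720+5920+40·32·37=84000; k=3: 8640+0+40·5·37=16040 → min 16040 | B..E: k=2: 0+12075+24·32·35=38955; k=3: 3840+6475+24·5·35=14515; k=4: 8280+0+24·37·35=39360 → min 14515 | C..F: k=3: 0+11900+32·5·31=16860; k=4: 5920+40145+32·37·31=82769; k=5: 12075+0+32·35·31=46795 → min 16860.
Length 5: A..E: k=1: 0+14515+40·24·35=48115; k=2: 30720+12075+40·32·35=87595; k=3: 8640+6475+40·5·35=22115; k=4: 16040+0+40·37·35=67840 → min 22115 | B..F: k=2: 0+16860+24·32·31=40668; k=3: 3840+11900+24·5·31=19460; k=4: 8280+40145+24·37·31=75953; k=5: 14515+0+24·35·31=40555 → min 19460.
Top-level splits: k=1: (A..A)·(B..F) → 0+19460+40·24·31 = 49220; k=2: (A..B)·(C..F) → 30720+16860+40·32·31 = 87260; k=3: (A..C)·(D..F) → 8640+11900+40·5·31 = 26740; k=4: (A..D)·(E..F) → 16040+40145+40·37·31 = 102065; k=5: (A..E)·(F..F) → 22115+0+40·35·31 = 65515.
Best split is after C, i.e. k = 3.

3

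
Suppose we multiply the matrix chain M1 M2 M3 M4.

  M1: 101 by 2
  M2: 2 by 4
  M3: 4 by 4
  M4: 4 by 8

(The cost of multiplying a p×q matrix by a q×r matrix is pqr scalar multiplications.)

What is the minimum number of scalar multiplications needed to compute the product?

Adjacent pairs: M1M2 = 101·2·4 = 808; M2M3 = 2·4·4 = 32; M3M4 = 4·4·8 = 128.
Length 3: M1..M3: k=1: 0+32+101·2·4=840; k=2: 808+0+101·4·4=2424 → min 840 | M2..M4: k=2: 0+128+2·4·8=192; k=3: 32+0+2·4·8=96 → min 96.
Length 4: M1..M4: k=1: 0+96+101·2·8=1712; k=2: 808+128+101·4·8=4168; k=3: 840+0+101·4·8=4072 → min 1712.
Optimal order: (M1 ((M2 M3) M4)) with cost 1712.

1712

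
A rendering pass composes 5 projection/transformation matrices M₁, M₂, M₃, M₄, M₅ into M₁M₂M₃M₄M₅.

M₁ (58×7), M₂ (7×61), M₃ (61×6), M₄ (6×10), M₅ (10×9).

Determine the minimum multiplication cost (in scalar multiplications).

Adjacent pairs: M₁M₂ = 58·7·61 = 24766; M₂M₃ = 7·61·6 = 2562; M₃M₄ = 61·6·10 = 3660; M₄M₅ = 6·10·9 = 540.
Length 3: M₁..M₃: k=1: 0+2562+58·7·6=4998; k=2: 24766+0+58·61·6=45994 → min 4998 | M₂..M₄: k=2: 0+3660+7·61·10=7930; k=3: 2562+0+7·6·10=2982 → min 2982 | M₃..M₅: k=3: 0+540+61·6·9=3834; k=4: 3660+0+61·10·9=9150 → min 3834.
Length 4: M₁..M₄: k=1: 0+2982+58·7·10=7042; k=2: 24766+3660+58·61·10=63806; k=3: 4998+0+58·6·10=8478 → min 7042 | M₂..M₅: k=2: 0+3834+7·61·9=7677; k=3: 2562+540+7·6·9=3480; k=4: 2982+0+7·10·9=3612 → min 3480.
Length 5: M₁..M₅: k=1: 0+3480+58·7·9=7134; k=2: 24766+3834+58·61·9=60442; k=3: 4998+540+58·6·9=8670; k=4: 7042+0+58·10·9=12262 → min 7134.
Optimal order: (M₁((M₂M₃)(M₄M₅))) with cost 7134.

7134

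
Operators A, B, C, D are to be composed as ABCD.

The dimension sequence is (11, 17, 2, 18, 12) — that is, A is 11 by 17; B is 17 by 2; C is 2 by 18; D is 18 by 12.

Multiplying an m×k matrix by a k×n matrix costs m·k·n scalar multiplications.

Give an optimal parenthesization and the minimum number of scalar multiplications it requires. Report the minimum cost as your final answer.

Adjacent pairs: AB = 11·17·2 = 374; BC = 17·2·18 = 612; CD = 2·18·12 = 432.
Length 3: A..C: k=1: 0+612+11·17·18=3978; k=2: 374+0+11·2·18=770 → min 770 | B..D: k=2: 0+432+17·2·12=840; k=3: 612+0+17·18·12=4284 → min 840.
Length 4: A..D: k=1: 0+840+11·17·12=3084; k=2: 374+432+11·2·12=1070; k=3: 770+0+11·18·12=3146 → min 1070.
Optimal parenthesization: ((AB)(CD)) with cost 1070.

1070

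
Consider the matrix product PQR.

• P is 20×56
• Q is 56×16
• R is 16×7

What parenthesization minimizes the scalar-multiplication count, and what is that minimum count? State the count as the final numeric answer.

(P(QR)): cost 14112.
((PQ)R): cost 20160.
Optimal: (P(QR)) with cost 14112.

14112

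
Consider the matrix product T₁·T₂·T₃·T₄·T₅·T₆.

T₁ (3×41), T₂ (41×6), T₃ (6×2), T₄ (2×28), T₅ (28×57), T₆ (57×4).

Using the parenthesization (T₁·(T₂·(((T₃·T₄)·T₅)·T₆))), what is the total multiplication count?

12756

(T₃·T₄): 6×2 by 2×28 → 6×28, cost 6·2·28 = 336
((T₃·T₄)·T₅): 6×28 by 28×57 → 6×57, cost 6·28·57 = 9576; cumulative 9912
(((T₃·T₄)·T₅)·T₆): 6×57 by 57×4 → 6×4, cost 6·57·4 = 1368; cumulative 11280
(T₂·(((T₃·T₄)·T₅)·T₆)): 41×6 by 6×4 → 41×4, cost 41·6·4 = 984; cumulative 12264
(T₁·(T₂·(((T₃·T₄)·T₅)·T₆))): 3×41 by 41×4 → 3×4, cost 3·41·4 = 492; cumulative 12756
Total: 12756 scalar multiplications.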